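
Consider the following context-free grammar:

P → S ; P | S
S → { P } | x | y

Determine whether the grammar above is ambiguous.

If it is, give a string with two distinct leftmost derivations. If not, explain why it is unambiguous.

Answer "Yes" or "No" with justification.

No - the grammar is unambiguous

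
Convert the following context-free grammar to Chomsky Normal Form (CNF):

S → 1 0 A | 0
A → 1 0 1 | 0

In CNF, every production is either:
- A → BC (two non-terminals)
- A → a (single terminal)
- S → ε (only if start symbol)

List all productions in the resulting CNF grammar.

T1 → 1; T0 → 0; S → 0; A → 0; S → T1 X0; X0 → T0 A; A → T1 X1; X1 → T0 T1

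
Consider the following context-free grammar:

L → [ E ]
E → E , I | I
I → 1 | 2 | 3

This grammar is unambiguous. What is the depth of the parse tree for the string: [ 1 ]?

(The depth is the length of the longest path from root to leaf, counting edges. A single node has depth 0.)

3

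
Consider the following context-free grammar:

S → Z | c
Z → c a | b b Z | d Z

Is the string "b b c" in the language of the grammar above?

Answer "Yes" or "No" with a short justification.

No - no valid derivation exists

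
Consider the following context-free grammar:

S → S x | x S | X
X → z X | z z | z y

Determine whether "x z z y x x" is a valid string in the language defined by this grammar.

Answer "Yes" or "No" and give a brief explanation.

Yes - a valid derivation exists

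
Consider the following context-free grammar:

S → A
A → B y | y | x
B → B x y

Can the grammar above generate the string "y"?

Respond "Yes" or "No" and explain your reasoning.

Yes - a valid derivation exists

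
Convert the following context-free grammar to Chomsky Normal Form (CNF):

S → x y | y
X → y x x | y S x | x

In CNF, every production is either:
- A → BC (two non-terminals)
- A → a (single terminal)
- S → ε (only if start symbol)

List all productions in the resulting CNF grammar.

TX → x; TY → y; S → y; X → x; S → TX TY; X → TY X0; X0 → TX TX; X → TY X1; X1 → S TX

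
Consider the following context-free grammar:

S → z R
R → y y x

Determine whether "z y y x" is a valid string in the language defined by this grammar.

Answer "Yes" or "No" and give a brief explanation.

Yes - a valid derivation exists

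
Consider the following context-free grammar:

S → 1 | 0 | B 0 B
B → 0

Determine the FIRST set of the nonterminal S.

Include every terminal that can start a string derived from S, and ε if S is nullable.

We compute FIRST(S) using the standard algorithm.
FIRST(B) = {0}
FIRST(S) = {0, 1}
Therefore, FIRST(S) = {0, 1}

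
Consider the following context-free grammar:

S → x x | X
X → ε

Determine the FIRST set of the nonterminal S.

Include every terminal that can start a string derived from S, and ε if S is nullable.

We compute FIRST(S) using the standard algorithm.
FIRST(S) = {x, ε}
FIRST(X) = {ε}
Therefore, FIRST(S) = {x, ε}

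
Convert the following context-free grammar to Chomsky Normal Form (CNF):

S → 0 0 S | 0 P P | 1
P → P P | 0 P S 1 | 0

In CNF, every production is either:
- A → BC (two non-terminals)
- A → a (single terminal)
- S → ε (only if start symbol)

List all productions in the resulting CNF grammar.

T0 → 0; S → 1; T1 → 1; P → 0; S → T0 X0; X0 → T0 S; S → T0 X1; X1 → P P; P → P P; P → T0 X2; X2 → P X3; X3 → S T1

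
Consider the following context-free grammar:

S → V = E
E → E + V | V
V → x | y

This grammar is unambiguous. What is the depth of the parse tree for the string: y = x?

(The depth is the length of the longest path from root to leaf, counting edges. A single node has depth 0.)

3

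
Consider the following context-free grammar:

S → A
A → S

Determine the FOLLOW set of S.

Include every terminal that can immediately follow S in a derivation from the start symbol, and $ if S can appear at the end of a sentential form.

We compute FOLLOW(S) using the standard algorithm.
FOLLOW(S) starts with {$}.
FIRST(A) = {}
FIRST(S) = {}
FOLLOW(A) = {$}
FOLLOW(S) = {$}
Therefore, FOLLOW(S) = {$}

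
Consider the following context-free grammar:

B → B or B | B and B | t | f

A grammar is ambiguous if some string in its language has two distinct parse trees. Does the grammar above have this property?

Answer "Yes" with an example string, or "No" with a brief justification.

Yes - the string 't and t and f or t' has two distinct parse trees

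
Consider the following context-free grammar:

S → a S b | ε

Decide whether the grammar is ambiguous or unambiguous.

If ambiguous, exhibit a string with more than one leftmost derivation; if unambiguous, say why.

Unambiguous - every string in the language has a unique leftmost derivation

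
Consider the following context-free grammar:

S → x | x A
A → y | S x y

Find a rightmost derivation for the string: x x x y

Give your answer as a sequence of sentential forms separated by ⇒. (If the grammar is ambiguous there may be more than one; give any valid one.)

S ⇒ x A ⇒ x S x y ⇒ x x x y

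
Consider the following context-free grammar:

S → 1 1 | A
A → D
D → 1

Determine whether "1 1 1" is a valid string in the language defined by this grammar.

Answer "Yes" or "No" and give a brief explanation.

No - no valid derivation exists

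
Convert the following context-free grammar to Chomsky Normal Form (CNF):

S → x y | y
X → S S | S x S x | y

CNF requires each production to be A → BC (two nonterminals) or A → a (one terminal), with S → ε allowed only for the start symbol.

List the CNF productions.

TX → x; TY → y; S → y; X → y; S → TX TY; X → S S; X → S X0; X0 → TX X1; X1 → S TX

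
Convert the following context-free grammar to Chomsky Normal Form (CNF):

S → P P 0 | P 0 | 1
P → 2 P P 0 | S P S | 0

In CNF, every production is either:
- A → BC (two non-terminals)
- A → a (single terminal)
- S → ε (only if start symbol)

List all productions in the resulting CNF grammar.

T0 → 0; S → 1; T2 → 2; P → 0; S → P X0; X0 → P T0; S → P T0; P → T2 X1; X1 → P X2; X2 → P T0; P → S X3; X3 → P S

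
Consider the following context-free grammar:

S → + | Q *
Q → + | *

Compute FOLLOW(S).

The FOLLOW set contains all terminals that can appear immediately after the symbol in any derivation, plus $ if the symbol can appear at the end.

We compute FOLLOW(S) using the standard algorithm.
FOLLOW(S) starts with {$}.
FIRST(Q) = {*, +}
FIRST(S) = {*, +}
FOLLOW(Q) = {*}
FOLLOW(S) = {$}
Therefore, FOLLOW(S) = {$}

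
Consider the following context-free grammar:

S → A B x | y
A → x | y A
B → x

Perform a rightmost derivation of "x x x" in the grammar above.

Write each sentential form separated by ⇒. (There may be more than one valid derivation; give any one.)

S ⇒ A B x ⇒ A x x ⇒ x x x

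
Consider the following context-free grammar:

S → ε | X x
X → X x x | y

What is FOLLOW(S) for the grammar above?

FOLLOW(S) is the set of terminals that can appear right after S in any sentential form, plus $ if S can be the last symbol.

We compute FOLLOW(S) using the standard algorithm.
FOLLOW(S) starts with {$}.
FIRST(S) = {y, ε}
FIRST(X) = {y}
FOLLOW(S) = {$}
FOLLOW(X) = {x}
Therefore, FOLLOW(S) = {$}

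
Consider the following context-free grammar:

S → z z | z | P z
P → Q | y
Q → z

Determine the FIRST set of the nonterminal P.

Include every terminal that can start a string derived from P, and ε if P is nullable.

We compute FIRST(P) using the standard algorithm.
FIRST(P) = {y, z}
FIRST(Q) = {z}
FIRST(S) = {y, z}
Therefore, FIRST(P) = {y, z}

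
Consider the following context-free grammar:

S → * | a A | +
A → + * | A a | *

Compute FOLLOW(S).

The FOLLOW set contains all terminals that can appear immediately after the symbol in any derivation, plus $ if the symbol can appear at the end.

We compute FOLLOW(S) using the standard algorithm.
FOLLOW(S) starts with {$}.
FIRST(A) = {*, +}
FIRST(S) = {*, +, a}
FOLLOW(A) = {$, a}
FOLLOW(S) = {$}
Therefore, FOLLOW(S) = {$}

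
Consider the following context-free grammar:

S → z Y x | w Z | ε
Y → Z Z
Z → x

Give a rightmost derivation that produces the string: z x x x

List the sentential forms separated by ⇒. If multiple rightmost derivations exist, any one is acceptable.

S ⇒ z Y x ⇒ z Z Z x ⇒ z Z x x ⇒ z x x x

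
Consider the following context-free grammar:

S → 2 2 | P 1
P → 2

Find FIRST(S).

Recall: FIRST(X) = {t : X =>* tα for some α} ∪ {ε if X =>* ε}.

We compute FIRST(S) using the standard algorithm.
FIRST(P) = {2}
FIRST(S) = {2}
Therefore, FIRST(S) = {2}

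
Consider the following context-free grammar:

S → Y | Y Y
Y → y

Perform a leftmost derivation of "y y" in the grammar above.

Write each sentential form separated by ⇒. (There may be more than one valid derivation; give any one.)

S ⇒ Y Y ⇒ y Y ⇒ y y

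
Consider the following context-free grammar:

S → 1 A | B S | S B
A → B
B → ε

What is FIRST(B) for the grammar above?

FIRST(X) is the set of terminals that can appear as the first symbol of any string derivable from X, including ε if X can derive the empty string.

We compute FIRST(B) using the standard algorithm.
FIRST(A) = {ε}
FIRST(B) = {ε}
FIRST(S) = {1}
Therefore, FIRST(B) = {ε}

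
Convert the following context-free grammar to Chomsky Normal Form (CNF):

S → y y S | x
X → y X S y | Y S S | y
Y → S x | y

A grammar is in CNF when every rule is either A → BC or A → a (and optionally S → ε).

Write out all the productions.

TY → y; S → x; X → y; TX → x; Y → y; S → TY X0; X0 → TY S; X → TY X1; X1 → X X2; X2 → S TY; X → Y X3; X3 → S S; Y → S TX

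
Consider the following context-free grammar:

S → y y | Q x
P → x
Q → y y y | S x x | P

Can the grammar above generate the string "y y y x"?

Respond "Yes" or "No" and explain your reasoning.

Yes - a valid derivation exists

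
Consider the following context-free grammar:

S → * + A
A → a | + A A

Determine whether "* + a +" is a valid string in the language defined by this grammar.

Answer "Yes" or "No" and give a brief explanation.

No - no valid derivation exists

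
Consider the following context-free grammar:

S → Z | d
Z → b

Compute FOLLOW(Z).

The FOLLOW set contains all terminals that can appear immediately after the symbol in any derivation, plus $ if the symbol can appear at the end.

We compute FOLLOW(Z) using the standard algorithm.
FOLLOW(S) starts with {$}.
FIRST(S) = {b, d}
FIRST(Z) = {b}
FOLLOW(S) = {$}
FOLLOW(Z) = {$}
Therefore, FOLLOW(Z) = {$}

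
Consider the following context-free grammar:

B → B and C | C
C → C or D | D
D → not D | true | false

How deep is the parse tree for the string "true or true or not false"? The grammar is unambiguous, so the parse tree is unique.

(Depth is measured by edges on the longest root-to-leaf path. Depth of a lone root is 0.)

5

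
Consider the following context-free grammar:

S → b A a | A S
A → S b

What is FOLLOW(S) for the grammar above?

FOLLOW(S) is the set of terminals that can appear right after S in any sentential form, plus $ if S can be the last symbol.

We compute FOLLOW(S) using the standard algorithm.
FOLLOW(S) starts with {$}.
FIRST(A) = {b}
FIRST(S) = {b}
FOLLOW(A) = {a, b}
FOLLOW(S) = {$, b}
Therefore, FOLLOW(S) = {$, b}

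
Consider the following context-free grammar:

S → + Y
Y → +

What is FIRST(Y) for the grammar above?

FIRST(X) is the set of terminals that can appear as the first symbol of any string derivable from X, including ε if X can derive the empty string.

We compute FIRST(Y) using the standard algorithm.
FIRST(S) = {+}
FIRST(Y) = {+}
Therefore, FIRST(Y) = {+}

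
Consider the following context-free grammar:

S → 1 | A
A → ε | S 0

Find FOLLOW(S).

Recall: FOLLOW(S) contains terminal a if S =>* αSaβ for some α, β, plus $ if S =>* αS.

We compute FOLLOW(S) using the standard algorithm.
FOLLOW(S) starts with {$}.
FIRST(A) = {0, 1, ε}
FIRST(S) = {0, 1, ε}
FOLLOW(A) = {$, 0}
FOLLOW(S) = {$, 0}
Therefore, FOLLOW(S) = {$, 0}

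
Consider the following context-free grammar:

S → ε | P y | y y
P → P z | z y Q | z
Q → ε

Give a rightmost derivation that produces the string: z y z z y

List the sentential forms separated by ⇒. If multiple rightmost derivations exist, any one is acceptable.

S ⇒ P y ⇒ P z y ⇒ P z z y ⇒ z y Q z z y ⇒ z y z z y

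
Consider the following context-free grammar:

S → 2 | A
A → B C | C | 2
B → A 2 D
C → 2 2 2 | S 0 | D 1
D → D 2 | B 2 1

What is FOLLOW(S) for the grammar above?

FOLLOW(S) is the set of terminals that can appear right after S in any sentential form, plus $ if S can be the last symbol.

We compute FOLLOW(S) using the standard algorithm.
FOLLOW(S) starts with {$}.
FIRST(A) = {2}
FIRST(B) = {2}
FIRST(C) = {2}
FIRST(D) = {2}
FIRST(S) = {2}
FOLLOW(A) = {$, 0, 2}
FOLLOW(B) = {2}
FOLLOW(C) = {$, 0, 2}
FOLLOW(D) = {1, 2}
FOLLOW(S) = {$, 0}
Therefore, FOLLOW(S) = {$, 0}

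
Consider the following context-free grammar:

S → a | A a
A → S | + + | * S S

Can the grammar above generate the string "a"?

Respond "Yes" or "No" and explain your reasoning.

Yes - a valid derivation exists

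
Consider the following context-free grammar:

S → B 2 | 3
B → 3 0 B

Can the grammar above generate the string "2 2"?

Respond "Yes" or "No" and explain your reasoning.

No - no valid derivation exists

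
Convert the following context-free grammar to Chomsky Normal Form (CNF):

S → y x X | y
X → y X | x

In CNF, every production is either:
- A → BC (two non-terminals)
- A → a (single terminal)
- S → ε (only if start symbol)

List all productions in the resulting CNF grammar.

TY → y; TX → x; S → y; X → x; S → TY X0; X0 → TX X; X → TY X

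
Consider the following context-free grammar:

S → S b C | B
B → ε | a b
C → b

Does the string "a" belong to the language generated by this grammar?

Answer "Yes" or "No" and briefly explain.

No - no valid derivation exists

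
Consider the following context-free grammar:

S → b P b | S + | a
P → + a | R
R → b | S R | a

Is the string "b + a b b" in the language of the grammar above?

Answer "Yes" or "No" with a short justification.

No - no valid derivation exists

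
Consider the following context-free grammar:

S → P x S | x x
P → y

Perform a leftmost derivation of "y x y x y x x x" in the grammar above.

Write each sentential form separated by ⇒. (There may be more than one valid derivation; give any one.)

S ⇒ P x S ⇒ y x S ⇒ y x P x S ⇒ y x y x S ⇒ y x y x P x S ⇒ y x y x y x S ⇒ y x y x y x x x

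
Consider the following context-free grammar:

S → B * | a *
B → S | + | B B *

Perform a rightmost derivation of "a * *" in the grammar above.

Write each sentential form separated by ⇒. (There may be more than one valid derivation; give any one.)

S ⇒ B * ⇒ S * ⇒ a * *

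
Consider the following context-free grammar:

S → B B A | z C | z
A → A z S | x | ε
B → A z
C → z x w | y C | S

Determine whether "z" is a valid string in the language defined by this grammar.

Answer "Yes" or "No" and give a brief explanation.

Yes - a valid derivation exists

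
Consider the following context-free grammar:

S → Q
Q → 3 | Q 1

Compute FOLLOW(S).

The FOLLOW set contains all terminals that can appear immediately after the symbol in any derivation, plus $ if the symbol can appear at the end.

We compute FOLLOW(S) using the standard algorithm.
FOLLOW(S) starts with {$}.
FIRST(Q) = {3}
FIRST(S) = {3}
FOLLOW(Q) = {$, 1}
FOLLOW(S) = {$}
Therefore, FOLLOW(S) = {$}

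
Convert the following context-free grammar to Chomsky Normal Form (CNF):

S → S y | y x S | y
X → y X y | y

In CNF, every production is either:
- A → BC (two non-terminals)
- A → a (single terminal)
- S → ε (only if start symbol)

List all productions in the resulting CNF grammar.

TY → y; TX → x; S → y; X → y; S → S TY; S → TY X0; X0 → TX S; X → TY X1; X1 → X TY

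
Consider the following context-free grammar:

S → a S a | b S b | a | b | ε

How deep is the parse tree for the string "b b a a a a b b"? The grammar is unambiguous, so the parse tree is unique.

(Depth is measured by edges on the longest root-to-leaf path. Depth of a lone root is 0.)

5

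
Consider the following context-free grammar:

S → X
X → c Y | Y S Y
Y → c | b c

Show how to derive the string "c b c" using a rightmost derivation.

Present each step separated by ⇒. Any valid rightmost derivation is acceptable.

S ⇒ X ⇒ c Y ⇒ c b c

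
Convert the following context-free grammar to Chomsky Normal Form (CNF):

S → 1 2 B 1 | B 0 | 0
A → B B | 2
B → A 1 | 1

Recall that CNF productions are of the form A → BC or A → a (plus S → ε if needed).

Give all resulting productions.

T1 → 1; T2 → 2; T0 → 0; S → 0; A → 2; B → 1; S → T1 X0; X0 → T2 X1; X1 → B T1; S → B T0; A → B B; B → A T1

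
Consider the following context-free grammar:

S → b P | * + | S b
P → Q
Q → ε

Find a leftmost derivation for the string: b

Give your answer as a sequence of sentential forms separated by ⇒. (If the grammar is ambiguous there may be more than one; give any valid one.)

S ⇒ b P ⇒ b Q ⇒ b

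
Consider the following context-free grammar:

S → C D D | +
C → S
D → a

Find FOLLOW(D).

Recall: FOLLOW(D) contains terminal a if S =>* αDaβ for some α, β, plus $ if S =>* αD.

We compute FOLLOW(D) using the standard algorithm.
FOLLOW(S) starts with {$}.
FIRST(C) = {+}
FIRST(D) = {a}
FIRST(S) = {+}
FOLLOW(C) = {a}
FOLLOW(D) = {$, a}
FOLLOW(S) = {$, a}
Therefore, FOLLOW(D) = {$, a}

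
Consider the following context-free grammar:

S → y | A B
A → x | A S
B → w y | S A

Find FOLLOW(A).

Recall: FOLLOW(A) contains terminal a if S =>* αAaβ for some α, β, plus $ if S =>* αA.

We compute FOLLOW(A) using the standard algorithm.
FOLLOW(S) starts with {$}.
FIRST(A) = {x}
FIRST(B) = {w, x, y}
FIRST(S) = {x, y}
FOLLOW(A) = {$, w, x, y}
FOLLOW(B) = {$, w, x, y}
FOLLOW(S) = {$, w, x, y}
Therefore, FOLLOW(A) = {$, w, x, y}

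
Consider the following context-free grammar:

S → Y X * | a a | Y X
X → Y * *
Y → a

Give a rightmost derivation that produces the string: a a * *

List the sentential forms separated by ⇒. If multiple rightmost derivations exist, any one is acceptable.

S ⇒ Y X ⇒ Y Y * * ⇒ Y a * * ⇒ a a * *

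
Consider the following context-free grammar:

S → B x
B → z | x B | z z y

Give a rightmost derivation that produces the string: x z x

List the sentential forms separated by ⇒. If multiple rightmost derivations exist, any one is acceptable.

S ⇒ B x ⇒ x B x ⇒ x z x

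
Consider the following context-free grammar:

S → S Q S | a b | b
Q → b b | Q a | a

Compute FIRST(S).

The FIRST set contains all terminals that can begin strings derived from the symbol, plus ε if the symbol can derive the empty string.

We compute FIRST(S) using the standard algorithm.
FIRST(Q) = {a, b}
FIRST(S) = {a, b}
Therefore, FIRST(S) = {a, b}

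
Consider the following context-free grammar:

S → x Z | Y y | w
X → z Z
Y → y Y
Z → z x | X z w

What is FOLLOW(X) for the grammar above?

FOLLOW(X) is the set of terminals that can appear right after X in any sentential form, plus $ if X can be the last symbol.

We compute FOLLOW(X) using the standard algorithm.
FOLLOW(S) starts with {$}.
FIRST(S) = {w, x, y}
FIRST(X) = {z}
FIRST(Y) = {y}
FIRST(Z) = {z}
FOLLOW(S) = {$}
FOLLOW(X) = {z}
FOLLOW(Y) = {y}
FOLLOW(Z) = {$, z}
Therefore, FOLLOW(X) = {z}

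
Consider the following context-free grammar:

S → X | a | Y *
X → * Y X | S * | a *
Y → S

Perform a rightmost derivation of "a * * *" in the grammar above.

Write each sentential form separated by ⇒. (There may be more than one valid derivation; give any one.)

S ⇒ X ⇒ S * ⇒ X * ⇒ S * * ⇒ X * * ⇒ a * * *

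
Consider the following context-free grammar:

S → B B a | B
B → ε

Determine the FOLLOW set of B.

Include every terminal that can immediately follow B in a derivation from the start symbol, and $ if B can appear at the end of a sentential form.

We compute FOLLOW(B) using the standard algorithm.
FOLLOW(S) starts with {$}.
FIRST(B) = {ε}
FIRST(S) = {a, ε}
FOLLOW(B) = {$, a}
FOLLOW(S) = {$}
Therefore, FOLLOW(B) = {$, a}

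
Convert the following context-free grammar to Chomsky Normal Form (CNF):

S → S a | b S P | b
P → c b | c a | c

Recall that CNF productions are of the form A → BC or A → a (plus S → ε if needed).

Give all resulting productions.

TA → a; TB → b; S → b; TC → c; P → c; S → S TA; S → TB X0; X0 → S P; P → TC TB; P → TC TA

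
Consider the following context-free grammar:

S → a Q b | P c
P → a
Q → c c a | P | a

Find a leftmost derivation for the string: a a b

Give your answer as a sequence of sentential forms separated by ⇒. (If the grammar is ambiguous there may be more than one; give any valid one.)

S ⇒ a Q b ⇒ a P b ⇒ a a b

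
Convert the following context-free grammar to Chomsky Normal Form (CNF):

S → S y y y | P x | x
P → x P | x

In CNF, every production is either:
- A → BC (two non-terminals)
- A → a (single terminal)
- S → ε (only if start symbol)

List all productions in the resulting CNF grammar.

TY → y; TX → x; S → x; P → x; S → S X0; X0 → TY X1; X1 → TY TY; S → P TX; P → TX P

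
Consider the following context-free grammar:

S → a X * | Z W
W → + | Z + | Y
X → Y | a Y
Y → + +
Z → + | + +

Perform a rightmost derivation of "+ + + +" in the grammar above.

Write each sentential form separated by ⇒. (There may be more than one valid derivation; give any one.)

S ⇒ Z W ⇒ Z Z + ⇒ Z + + ⇒ + + + +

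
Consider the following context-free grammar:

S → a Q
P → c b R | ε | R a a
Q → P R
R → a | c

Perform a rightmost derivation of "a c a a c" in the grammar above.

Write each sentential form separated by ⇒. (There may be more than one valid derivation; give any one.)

S ⇒ a Q ⇒ a P R ⇒ a P c ⇒ a R a a c ⇒ a c a a c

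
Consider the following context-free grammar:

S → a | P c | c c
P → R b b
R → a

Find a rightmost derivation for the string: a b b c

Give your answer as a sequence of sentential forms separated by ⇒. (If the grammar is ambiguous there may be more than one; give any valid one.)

S ⇒ P c ⇒ R b b c ⇒ a b b c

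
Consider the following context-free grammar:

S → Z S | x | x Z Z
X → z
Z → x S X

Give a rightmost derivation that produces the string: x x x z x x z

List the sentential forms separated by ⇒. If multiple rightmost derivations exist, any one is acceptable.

S ⇒ x Z Z ⇒ x Z x S X ⇒ x Z x S z ⇒ x Z x x z ⇒ x x S X x x z ⇒ x x S z x x z ⇒ x x x z x x z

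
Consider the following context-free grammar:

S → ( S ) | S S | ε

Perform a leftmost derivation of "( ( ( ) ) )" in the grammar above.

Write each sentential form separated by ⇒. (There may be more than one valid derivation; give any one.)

S ⇒ ( S ) ⇒ ( ( S ) ) ⇒ ( ( ( S ) ) ) ⇒ ( ( ( S S ) ) ) ⇒ ( ( ( S ) ) ) ⇒ ( ( ( ) ) )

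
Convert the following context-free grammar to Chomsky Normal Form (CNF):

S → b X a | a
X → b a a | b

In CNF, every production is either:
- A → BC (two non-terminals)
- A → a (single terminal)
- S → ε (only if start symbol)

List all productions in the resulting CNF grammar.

TB → b; TA → a; S → a; X → b; S → TB X0; X0 → X TA; X → TB X1; X1 → TA TA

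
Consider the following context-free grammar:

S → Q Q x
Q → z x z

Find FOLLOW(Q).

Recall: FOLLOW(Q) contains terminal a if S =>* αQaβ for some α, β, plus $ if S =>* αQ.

We compute FOLLOW(Q) using the standard algorithm.
FOLLOW(S) starts with {$}.
FIRST(Q) = {z}
FIRST(S) = {z}
FOLLOW(Q) = {x, z}
FOLLOW(S) = {$}
Therefore, FOLLOW(Q) = {x, z}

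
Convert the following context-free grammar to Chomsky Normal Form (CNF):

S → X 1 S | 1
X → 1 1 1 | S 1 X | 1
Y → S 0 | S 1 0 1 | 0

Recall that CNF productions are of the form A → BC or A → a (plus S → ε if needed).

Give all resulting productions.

T1 → 1; S → 1; X → 1; T0 → 0; Y → 0; S → X X0; X0 → T1 S; X → T1 X1; X1 → T1 T1; X → S X2; X2 → T1 X; Y → S T0; Y → S X3; X3 → T1 X4; X4 → T0 T1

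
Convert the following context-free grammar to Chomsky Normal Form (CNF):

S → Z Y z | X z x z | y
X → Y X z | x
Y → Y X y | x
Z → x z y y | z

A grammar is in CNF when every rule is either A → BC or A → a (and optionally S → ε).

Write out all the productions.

TZ → z; TX → x; S → y; X → x; TY → y; Y → x; Z → z; S → Z X0; X0 → Y TZ; S → X X1; X1 → TZ X2; X2 → TX TZ; X → Y X3; X3 → X TZ; Y → Y X4; X4 → X TY; Z → TX X5; X5 → TZ X6; X6 → TY TY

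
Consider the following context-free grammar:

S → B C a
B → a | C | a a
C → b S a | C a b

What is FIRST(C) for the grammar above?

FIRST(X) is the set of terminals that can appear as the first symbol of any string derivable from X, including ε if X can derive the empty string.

We compute FIRST(C) using the standard algorithm.
FIRST(B) = {a, b}
FIRST(C) = {b}
FIRST(S) = {a, b}
Therefore, FIRST(C) = {b}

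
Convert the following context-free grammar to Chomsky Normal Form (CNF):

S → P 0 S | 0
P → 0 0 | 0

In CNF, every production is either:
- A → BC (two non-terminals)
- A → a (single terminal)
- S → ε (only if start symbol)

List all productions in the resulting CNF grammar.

T0 → 0; S → 0; P → 0; S → P X0; X0 → T0 S; P → T0 T0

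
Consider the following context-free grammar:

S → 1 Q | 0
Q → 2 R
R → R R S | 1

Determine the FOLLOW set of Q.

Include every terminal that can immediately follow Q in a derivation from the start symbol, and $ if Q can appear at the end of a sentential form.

We compute FOLLOW(Q) using the standard algorithm.
FOLLOW(S) starts with {$}.
FIRST(Q) = {2}
FIRST(R) = {1}
FIRST(S) = {0, 1}
FOLLOW(Q) = {$, 0, 1}
FOLLOW(R) = {$, 0, 1}
FOLLOW(S) = {$, 0, 1}
Therefore, FOLLOW(Q) = {$, 0, 1}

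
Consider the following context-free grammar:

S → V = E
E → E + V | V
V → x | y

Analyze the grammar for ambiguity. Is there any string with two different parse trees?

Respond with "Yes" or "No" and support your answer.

No - the grammar is unambiguous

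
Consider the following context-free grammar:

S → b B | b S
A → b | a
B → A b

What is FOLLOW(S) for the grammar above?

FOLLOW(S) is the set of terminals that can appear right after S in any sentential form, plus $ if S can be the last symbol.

We compute FOLLOW(S) using the standard algorithm.
FOLLOW(S) starts with {$}.
FIRST(A) = {a, b}
FIRST(B) = {a, b}
FIRST(S) = {b}
FOLLOW(A) = {b}
FOLLOW(B) = {$}
FOLLOW(S) = {$}
Therefore, FOLLOW(S) = {$}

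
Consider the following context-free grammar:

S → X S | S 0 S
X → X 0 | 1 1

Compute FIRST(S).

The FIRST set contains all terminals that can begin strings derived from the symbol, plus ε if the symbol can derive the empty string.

We compute FIRST(S) using the standard algorithm.
FIRST(S) = {1}
FIRST(X) = {1}
Therefore, FIRST(S) = {1}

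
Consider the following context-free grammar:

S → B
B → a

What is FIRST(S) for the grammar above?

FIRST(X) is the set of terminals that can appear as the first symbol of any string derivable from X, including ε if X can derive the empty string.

We compute FIRST(S) using the standard algorithm.
FIRST(B) = {a}
FIRST(S) = {a}
Therefore, FIRST(S) = {a}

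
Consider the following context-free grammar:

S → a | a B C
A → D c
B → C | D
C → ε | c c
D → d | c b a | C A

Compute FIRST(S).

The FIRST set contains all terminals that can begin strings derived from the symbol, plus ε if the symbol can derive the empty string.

We compute FIRST(S) using the standard algorithm.
FIRST(A) = {c, d}
FIRST(B) = {c, d, ε}
FIRST(C) = {c, ε}
FIRST(D) = {c, d}
FIRST(S) = {a}
Therefore, FIRST(S) = {a}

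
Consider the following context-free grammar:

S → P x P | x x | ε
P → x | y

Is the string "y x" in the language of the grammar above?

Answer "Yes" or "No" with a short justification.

No - no valid derivation exists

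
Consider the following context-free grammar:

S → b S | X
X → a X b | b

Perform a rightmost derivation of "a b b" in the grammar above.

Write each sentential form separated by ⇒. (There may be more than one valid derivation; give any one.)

S ⇒ X ⇒ a X b ⇒ a b b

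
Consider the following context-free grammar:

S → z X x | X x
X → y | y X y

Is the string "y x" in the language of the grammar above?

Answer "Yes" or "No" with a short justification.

Yes - a valid derivation exists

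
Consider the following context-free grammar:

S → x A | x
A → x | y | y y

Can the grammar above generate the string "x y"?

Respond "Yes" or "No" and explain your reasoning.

Yes - a valid derivation exists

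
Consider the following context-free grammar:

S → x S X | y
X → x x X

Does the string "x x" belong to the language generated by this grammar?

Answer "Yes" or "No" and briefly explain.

No - no valid derivation exists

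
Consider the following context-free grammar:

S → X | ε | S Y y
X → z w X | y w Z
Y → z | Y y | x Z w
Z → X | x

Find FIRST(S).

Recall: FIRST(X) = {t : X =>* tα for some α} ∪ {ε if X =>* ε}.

We compute FIRST(S) using the standard algorithm.
FIRST(S) = {x, y, z, ε}
FIRST(X) = {y, z}
FIRST(Y) = {x, z}
FIRST(Z) = {x, y, z}
Therefore, FIRST(S) = {x, y, z, ε}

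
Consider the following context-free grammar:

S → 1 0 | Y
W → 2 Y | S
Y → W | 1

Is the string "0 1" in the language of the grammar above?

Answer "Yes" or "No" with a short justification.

No - no valid derivation exists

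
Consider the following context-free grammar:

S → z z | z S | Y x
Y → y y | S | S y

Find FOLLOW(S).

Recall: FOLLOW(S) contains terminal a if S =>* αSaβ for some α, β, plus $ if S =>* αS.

We compute FOLLOW(S) using the standard algorithm.
FOLLOW(S) starts with {$}.
FIRST(S) = {y, z}
FIRST(Y) = {y, z}
FOLLOW(S) = {$, x, y}
FOLLOW(Y) = {x}
Therefore, FOLLOW(S) = {$, x, y}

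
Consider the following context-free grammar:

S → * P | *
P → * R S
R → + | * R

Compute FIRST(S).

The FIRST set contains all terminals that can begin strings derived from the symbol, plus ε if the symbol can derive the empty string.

We compute FIRST(S) using the standard algorithm.
FIRST(P) = {*}
FIRST(R) = {*, +}
FIRST(S) = {*}
Therefore, FIRST(S) = {*}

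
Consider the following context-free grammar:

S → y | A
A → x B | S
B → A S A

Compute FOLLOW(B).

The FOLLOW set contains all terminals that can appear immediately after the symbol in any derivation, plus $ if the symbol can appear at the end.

We compute FOLLOW(B) using the standard algorithm.
FOLLOW(S) starts with {$}.
FIRST(A) = {x, y}
FIRST(B) = {x, y}
FIRST(S) = {x, y}
FOLLOW(A) = {$, x, y}
FOLLOW(B) = {$, x, y}
FOLLOW(S) = {$, x, y}
Therefore, FOLLOW(B) = {$, x, y}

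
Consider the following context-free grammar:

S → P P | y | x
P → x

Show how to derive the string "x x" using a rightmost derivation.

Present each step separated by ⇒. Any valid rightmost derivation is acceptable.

S ⇒ P P ⇒ P x ⇒ x x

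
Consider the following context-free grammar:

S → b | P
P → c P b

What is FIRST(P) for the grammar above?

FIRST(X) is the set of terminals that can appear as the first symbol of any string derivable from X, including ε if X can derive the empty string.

We compute FIRST(P) using the standard algorithm.
FIRST(P) = {c}
FIRST(S) = {b, c}
Therefore, FIRST(P) = {c}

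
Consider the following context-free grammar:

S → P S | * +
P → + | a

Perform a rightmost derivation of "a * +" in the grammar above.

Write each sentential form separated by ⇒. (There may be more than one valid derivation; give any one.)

S ⇒ P S ⇒ P * + ⇒ a * +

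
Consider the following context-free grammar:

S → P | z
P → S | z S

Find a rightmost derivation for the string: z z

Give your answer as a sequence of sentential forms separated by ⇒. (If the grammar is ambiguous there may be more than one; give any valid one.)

S ⇒ P ⇒ z S ⇒ z z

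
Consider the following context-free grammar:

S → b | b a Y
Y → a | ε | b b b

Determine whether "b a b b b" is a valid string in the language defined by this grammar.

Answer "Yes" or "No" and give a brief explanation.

Yes - a valid derivation exists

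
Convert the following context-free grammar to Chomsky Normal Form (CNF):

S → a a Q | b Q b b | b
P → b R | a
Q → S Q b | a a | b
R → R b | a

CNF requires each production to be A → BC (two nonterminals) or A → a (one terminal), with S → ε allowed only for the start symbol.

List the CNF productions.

TA → a; TB → b; S → b; P → a; Q → b; R → a; S → TA X0; X0 → TA Q; S → TB X1; X1 → Q X2; X2 → TB TB; P → TB R; Q → S X3; X3 → Q TB; Q → TA TA; R → R TB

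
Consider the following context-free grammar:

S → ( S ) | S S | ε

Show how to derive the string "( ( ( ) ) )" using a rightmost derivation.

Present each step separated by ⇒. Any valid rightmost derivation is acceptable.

S ⇒ ( S ) ⇒ ( ( S ) ) ⇒ ( ( ( S ) ) ) ⇒ ( ( ( ) ) )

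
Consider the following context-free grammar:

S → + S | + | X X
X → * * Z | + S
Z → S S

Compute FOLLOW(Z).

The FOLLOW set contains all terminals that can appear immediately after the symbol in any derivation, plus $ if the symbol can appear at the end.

We compute FOLLOW(Z) using the standard algorithm.
FOLLOW(S) starts with {$}.
FIRST(S) = {*, +}
FIRST(X) = {*, +}
FIRST(Z) = {*, +}
FOLLOW(S) = {$, *, +}
FOLLOW(X) = {$, *, +}
FOLLOW(Z) = {$, *, +}
Therefore, FOLLOW(Z) = {$, *, +}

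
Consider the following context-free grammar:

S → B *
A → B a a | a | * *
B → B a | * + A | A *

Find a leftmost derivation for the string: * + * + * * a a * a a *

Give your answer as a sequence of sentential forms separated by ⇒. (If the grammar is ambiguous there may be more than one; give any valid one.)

S ⇒ B * ⇒ * + A * ⇒ * + B a a * ⇒ * + A * a a * ⇒ * + B a a * a a * ⇒ * + * + A a a * a a * ⇒ * + * + * * a a * a a *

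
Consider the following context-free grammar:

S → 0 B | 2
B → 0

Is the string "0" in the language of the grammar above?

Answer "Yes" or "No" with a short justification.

No - no valid derivation exists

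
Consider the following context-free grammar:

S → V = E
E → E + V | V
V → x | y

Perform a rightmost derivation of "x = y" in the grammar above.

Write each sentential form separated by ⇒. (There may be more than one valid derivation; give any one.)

S ⇒ V = E ⇒ V = V ⇒ V = y ⇒ x = y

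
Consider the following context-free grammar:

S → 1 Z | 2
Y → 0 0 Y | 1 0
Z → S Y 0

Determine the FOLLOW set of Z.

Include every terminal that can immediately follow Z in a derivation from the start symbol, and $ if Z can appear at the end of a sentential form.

We compute FOLLOW(Z) using the standard algorithm.
FOLLOW(S) starts with {$}.
FIRST(S) = {1, 2}
FIRST(Y) = {0, 1}
FIRST(Z) = {1, 2}
FOLLOW(S) = {$, 0, 1}
FOLLOW(Y) = {0}
FOLLOW(Z) = {$, 0, 1}
Therefore, FOLLOW(Z) = {$, 0, 1}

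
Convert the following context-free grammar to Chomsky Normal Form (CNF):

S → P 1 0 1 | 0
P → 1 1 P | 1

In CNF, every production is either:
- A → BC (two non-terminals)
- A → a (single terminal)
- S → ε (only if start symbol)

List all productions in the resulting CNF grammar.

T1 → 1; T0 → 0; S → 0; P → 1; S → P X0; X0 → T1 X1; X1 → T0 T1; P → T1 X2; X2 → T1 P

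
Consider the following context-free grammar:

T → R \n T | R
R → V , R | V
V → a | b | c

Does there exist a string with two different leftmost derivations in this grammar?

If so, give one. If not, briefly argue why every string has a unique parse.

No - every string in the language has a unique leftmost derivation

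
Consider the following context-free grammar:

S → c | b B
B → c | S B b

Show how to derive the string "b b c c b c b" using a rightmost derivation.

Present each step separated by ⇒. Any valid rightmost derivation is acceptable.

S ⇒ b B ⇒ b S B b ⇒ b S c b ⇒ b b B c b ⇒ b b S B b c b ⇒ b b S c b c b ⇒ b b c c b c b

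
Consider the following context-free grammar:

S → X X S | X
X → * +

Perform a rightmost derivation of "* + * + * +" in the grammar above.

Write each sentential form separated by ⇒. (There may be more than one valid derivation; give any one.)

S ⇒ X X S ⇒ X X X ⇒ X X * + ⇒ X * + * + ⇒ * + * + * +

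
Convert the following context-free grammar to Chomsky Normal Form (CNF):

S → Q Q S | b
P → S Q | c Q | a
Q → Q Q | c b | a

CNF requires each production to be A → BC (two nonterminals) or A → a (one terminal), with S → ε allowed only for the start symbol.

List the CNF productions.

S → b; TC → c; P → a; TB → b; Q → a; S → Q X0; X0 → Q S; P → S Q; P → TC Q; Q → Q Q; Q → TC TB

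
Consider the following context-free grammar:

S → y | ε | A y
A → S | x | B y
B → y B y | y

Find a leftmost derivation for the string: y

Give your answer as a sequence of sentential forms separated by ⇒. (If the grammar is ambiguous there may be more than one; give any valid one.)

S ⇒ A y ⇒ S y ⇒ y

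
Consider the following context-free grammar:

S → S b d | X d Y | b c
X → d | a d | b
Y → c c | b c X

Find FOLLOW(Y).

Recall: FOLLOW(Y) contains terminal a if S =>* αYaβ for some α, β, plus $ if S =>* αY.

We compute FOLLOW(Y) using the standard algorithm.
FOLLOW(S) starts with {$}.
FIRST(S) = {a, b, d}
FIRST(X) = {a, b, d}
FIRST(Y) = {b, c}
FOLLOW(S) = {$, b}
FOLLOW(X) = {$, b, d}
FOLLOW(Y) = {$, b}
Therefore, FOLLOW(Y) = {$, b}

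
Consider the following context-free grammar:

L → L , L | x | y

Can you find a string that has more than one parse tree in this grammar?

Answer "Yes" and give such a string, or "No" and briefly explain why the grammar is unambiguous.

Yes - the string 'y , y , x , y' has two distinct parse trees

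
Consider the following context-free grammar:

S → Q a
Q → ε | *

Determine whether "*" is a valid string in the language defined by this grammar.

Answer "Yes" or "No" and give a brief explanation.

No - no valid derivation exists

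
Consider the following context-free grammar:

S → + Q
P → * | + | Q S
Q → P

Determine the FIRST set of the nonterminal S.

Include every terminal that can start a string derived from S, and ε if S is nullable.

We compute FIRST(S) using the standard algorithm.
FIRST(P) = {*, +}
FIRST(Q) = {*, +}
FIRST(S) = {+}
Therefore, FIRST(S) = {+}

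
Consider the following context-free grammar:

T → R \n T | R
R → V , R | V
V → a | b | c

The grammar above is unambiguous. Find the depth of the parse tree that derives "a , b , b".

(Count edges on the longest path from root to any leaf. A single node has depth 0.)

5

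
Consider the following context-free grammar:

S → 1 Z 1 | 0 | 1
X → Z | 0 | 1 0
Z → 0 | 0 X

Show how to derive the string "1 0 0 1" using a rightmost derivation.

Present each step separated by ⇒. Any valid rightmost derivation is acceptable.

S ⇒ 1 Z 1 ⇒ 1 0 X 1 ⇒ 1 0 0 1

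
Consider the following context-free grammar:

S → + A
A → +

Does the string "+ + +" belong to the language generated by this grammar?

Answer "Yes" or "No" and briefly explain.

No - no valid derivation exists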